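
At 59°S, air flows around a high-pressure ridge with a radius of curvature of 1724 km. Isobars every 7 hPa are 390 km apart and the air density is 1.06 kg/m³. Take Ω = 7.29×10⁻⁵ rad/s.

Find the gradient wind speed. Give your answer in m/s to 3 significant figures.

Coriolis parameter at 59°S:
f = 2Ω sin φ = 2 × 7.29×10⁻⁵ × sin 59° = 1.25×10⁻⁴ s⁻¹
Pressure gradient: |∂P/∂n| = 700 Pa / 390000 m = 1.79×10⁻³ Pa/m
Geostrophic speed: V_g = |∂P/∂n|/(fρ) = 1.79×10⁻³/(1.25×10⁻⁴ × 1.06) = 13.5 m/s
Around a high, pressure-gradient force acts outward with centrifugal, so Coriolis balances both:
fV = (1/ρ)|∂P/∂n| + V²/R  →  V² − fR·V + fR·V_g = 0
With fR = 1.25×10⁻⁴ × 1724×10³ m = 215 m/s:
V = [fR − √((fR)² − 4 fR V_g)]/2 = [215 − √(215² − 4×215×13.5)]/2 = 14.5 m/s
Supergeostrophic (V > V_g = 13.5 m/s), as expected around a high.

14.5 m/s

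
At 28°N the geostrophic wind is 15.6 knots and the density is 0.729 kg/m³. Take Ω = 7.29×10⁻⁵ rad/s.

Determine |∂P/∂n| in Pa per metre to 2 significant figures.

4.0×10⁻⁴ Pa/m

Coriolis parameter at 28°N:
f = 2Ω sin φ = 2 × 7.29×10⁻⁵ × sin 28° = 6.84×10⁻⁵ s⁻¹
Wind speed in SI: 15.6 knots = 8.03 m/s
Geostrophic balance rearranged: |∂P/∂n| = f ρ V_g
|∂P/∂n| = 6.84×10⁻⁵ × 0.729 × 8.03 = 4.00×10⁻⁴ Pa/m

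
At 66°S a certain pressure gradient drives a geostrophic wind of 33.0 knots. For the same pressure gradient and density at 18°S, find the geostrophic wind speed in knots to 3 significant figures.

With the same pressure gradient and density, V_g ∝ 1/f ∝ 1/sin φ.
V₂ = V₁ · sin φ₁ / sin φ₂ = 33.0 × sin 66° / sin 18°
V₂ = 33.0 × 0.9135/0.3090 = 97.6 knots

97.6 knots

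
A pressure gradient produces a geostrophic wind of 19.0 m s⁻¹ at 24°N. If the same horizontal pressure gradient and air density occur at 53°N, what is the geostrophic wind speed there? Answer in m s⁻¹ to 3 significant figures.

9.68 m s⁻¹

With the same pressure gradient and density, V_g ∝ 1/f ∝ 1/sin φ.
V₂ = V₁ · sin φ₁ / sin φ₂ = 19.0 × sin 24° / sin 53°
V₂ = 19.0 × 0.4067/0.7986 = 9.68 m s⁻¹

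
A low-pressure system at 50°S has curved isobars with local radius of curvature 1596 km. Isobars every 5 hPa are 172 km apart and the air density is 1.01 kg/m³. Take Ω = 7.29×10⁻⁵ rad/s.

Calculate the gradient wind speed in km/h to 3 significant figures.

82.2 km/h

Coriolis parameter at 50°S:
f = 2Ω sin φ = 2 × 7.29×10⁻⁵ × sin 50° = 1.12×10⁻⁴ s⁻¹
Pressure gradient: |∂P/∂n| = 500 Pa / 172000 m = 2.91×10⁻³ Pa/m
Geostrophic speed: V_g = |∂P/∂n|/(fρ) = 2.91×10⁻³/(1.12×10⁻⁴ × 1.01) = 25.8 m/s
Around a low, centrifugal force acts outward with Coriolis, so pressure-gradient force balances both:
(1/ρ)|∂P/∂n| = fV + V²/R  →  V² + fR·V − fR·V_g = 0
With fR = 1.12×10⁻⁴ × 1596×10³ m = 178 m/s:
V = [−fR + √((fR)² + 4 fR V_g)]/2 = [−178 + √(178² + 4×178×25.8)]/2 = 22.8 m/s
Subgeostrophic (V < V_g = 25.8 m/s), as expected around a low.
Converting: 22.8 m/s × 3.6 = 82.2 km/h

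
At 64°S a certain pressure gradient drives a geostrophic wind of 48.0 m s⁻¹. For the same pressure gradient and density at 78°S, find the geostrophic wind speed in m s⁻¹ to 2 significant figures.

44 m s⁻¹

With the same pressure gradient and density, V_g ∝ 1/f ∝ 1/sin φ.
V₂ = V₁ · sin φ₁ / sin φ₂ = 48.0 × sin 64° / sin 78°
V₂ = 48.0 × 0.8988/0.9781 = 44 m s⁻¹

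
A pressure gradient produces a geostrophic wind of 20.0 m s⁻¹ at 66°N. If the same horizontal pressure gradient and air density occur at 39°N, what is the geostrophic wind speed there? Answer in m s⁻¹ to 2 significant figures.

With the same pressure gradient and density, V_g ∝ 1/f ∝ 1/sin φ.
V₂ = V₁ · sin φ₁ / sin φ₂ = 20.0 × sin 66° / sin 39°
V₂ = 20.0 × 0.9135/0.6293 = 29 m s⁻¹

29 m s⁻¹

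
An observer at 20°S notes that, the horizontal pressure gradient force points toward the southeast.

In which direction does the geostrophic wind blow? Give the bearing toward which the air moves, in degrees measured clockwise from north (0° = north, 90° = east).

The pressure-gradient force points toward the southeast (bearing 135°).
Geostrophic balance: in the Southern Hemisphere the Coriolis force deflects motion to the left, so the geostrophic wind blows 90° to the left of the pressure-gradient force (low pressure on the right).
Rotating 135° by 90° counterclockwise gives 045° — the wind blows toward the northeast.

045°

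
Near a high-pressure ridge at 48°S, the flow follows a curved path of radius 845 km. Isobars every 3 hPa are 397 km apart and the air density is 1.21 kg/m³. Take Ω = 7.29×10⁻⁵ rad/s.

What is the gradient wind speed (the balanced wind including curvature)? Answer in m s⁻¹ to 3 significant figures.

6.18 m s⁻¹

Coriolis parameter at 48°S:
f = 2Ω sin φ = 2 × 7.29×10⁻⁵ × sin 48° = 1.08×10⁻⁴ s⁻¹
Pressure gradient: |∂P/∂n| = 300 Pa / 397000 m = 7.56×10⁻⁴ Pa/m
Geostrophic speed: V_g = |∂P/∂n|/(fρ) = 7.56×10⁻⁴/(1.08×10⁻⁴ × 1.21) = 5.76 m/s
Around a high, pressure-gradient force acts outward with centrifugal, so Coriolis balances both:
fV = (1/ρ)|∂P/∂n| + V²/R  →  V² − fR·V + fR·V_g = 0
With fR = 1.08×10⁻⁴ × 845×10³ m = 91.6 m/s:
V = [fR − √((fR)² − 4 fR V_g)]/2 = [91.6 − √(91.6² − 4×91.6×5.76)]/2 = 6.18 m/s
Supergeostrophic (V > V_g = 5.76 m/s), as expected around a high.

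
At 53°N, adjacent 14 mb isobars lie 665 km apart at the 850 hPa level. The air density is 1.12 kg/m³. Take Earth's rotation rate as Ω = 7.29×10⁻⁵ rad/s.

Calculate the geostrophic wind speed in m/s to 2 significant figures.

Coriolis parameter at 53°N:
f = 2Ω sin φ = 2 × 7.29×10⁻⁵ × sin 53° = 1.16×10⁻⁴ s⁻¹
Pressure gradient: |∂P/∂n| = 1400 Pa / 665000 m = 2.11×10⁻³ Pa/m
Geostrophic balance (pressure-gradient force = Coriolis force):
V_g = (1/(fρ)) |∂P/∂n| = 2.11×10⁻³ / (1.16×10⁻⁴ × 1.12) = 16.1 m/s

16 m/s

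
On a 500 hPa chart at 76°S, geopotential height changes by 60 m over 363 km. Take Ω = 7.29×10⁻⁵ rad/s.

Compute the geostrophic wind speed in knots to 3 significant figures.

Coriolis parameter at 76°S:
f = 2Ω sin φ = 2 × 7.29×10⁻⁵ × sin 76° = 1.41×10⁻⁴ s⁻¹
Height gradient: |∂Z/∂n| = 60 m / 363000 m = 1.65×10⁻⁴
On a pressure surface, geostrophic balance gives V_g = (g/f)|∂Z/∂n|:
V_g = 9.81 × 1.65×10⁻⁴ / 1.41×10⁻⁴ = 11.5 m/s
Converting: 11.5 m/s × 1.944 = 22.3 knots

22.3 knots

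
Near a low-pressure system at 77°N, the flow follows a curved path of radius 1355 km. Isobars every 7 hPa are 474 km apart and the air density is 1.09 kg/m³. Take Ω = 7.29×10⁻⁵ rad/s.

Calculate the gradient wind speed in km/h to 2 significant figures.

Coriolis parameter at 77°N:
f = 2Ω sin φ = 2 × 7.29×10⁻⁵ × sin 77° = 1.42×10⁻⁴ s⁻¹
Pressure gradient: |∂P/∂n| = 700 Pa / 474000 m = 1.48×10⁻³ Pa/m
Geostrophic speed: V_g = |∂P/∂n|/(fρ) = 1.48×10⁻³/(1.42×10⁻⁴ × 1.09) = 9.54 m/s
Around a low, centrifugal force acts outward with Coriolis, so pressure-gradient force balances both:
(1/ρ)|∂P/∂n| = fV + V²/R  →  V² + fR·V − fR·V_g = 0
With fR = 1.42×10⁻⁴ × 1355×10³ m = 192 m/s:
V = [−fR + √((fR)² + 4 fR V_g)]/2 = [−192 + √(192² + 4×192×9.54)]/2 = 9.11 m/s
Subgeostrophic (V < V_g = 9.54 m/s), as expected around a low.
Converting: 9.11 m/s × 3.6 = 33 km/h

33 km/h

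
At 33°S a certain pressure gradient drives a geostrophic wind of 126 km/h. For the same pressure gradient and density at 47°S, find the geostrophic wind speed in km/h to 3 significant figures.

With the same pressure gradient and density, V_g ∝ 1/f ∝ 1/sin φ.
V₂ = V₁ · sin φ₁ / sin φ₂ = 126 × sin 33° / sin 47°
V₂ = 126 × 0.5446/0.7314 = 93.8 km/h

93.8 km/h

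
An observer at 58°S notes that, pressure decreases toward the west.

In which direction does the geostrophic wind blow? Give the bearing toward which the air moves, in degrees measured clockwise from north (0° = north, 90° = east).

The pressure-gradient force points toward the west (bearing 270°).
Geostrophic balance: in the Southern Hemisphere the Coriolis force deflects motion to the left, so the geostrophic wind blows 90° to the left of the pressure-gradient force (low pressure on the right).
Rotating 270° by 90° counterclockwise gives 180° — the wind blows toward the south.

180°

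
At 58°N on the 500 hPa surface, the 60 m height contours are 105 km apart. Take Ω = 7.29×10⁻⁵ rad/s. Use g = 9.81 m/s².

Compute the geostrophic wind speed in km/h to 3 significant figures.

163 km/h

Coriolis parameter at 58°N:
f = 2Ω sin φ = 2 × 7.29×10⁻⁵ × sin 58° = 1.24×10⁻⁴ s⁻¹
Height gradient: |∂Z/∂n| = 60 m / 105000 m = 5.71×10⁻⁴
On a pressure surface, geostrophic balance gives V_g = (g/f)|∂Z/∂n|:
V_g = 9.81 × 5.71×10⁻⁴ / 1.24×10⁻⁴ = 45.3 m/s
Converting: 45.3 m/s × 3.6 = 163 km/h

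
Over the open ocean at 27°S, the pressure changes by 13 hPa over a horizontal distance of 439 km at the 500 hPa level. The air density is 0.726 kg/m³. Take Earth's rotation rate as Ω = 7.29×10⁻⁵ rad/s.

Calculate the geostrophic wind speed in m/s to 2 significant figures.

Coriolis parameter at 27°S:
f = 2Ω sin φ = 2 × 7.29×10⁻⁵ × sin 27° = 6.62×10⁻⁵ s⁻¹
Pressure gradient: |∂P/∂n| = 1300 Pa / 439000 m = 2.96×10⁻³ Pa/m
Geostrophic balance (pressure-gradient force = Coriolis force):
V_g = (1/(fρ)) |∂P/∂n| = 2.96×10⁻³ / (6.62×10⁻⁵ × 0.726) = 61.6 m/s

62 m/s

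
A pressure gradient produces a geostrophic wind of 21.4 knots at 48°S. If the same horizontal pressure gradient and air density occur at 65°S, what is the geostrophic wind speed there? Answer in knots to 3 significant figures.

With the same pressure gradient and density, V_g ∝ 1/f ∝ 1/sin φ.
V₂ = V₁ · sin φ₁ / sin φ₂ = 21.4 × sin 48° / sin 65°
V₂ = 21.4 × 0.7431/0.9063 = 17.5 knots

17.5 knots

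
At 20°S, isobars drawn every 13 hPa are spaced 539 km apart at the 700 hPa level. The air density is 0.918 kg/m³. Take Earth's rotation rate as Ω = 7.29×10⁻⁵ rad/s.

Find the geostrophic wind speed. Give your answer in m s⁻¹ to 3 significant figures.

52.7 m s⁻¹

Coriolis parameter at 20°S:
f = 2Ω sin φ = 2 × 7.29×10⁻⁵ × sin 20° = 4.99×10⁻⁵ s⁻¹
Pressure gradient: |∂P/∂n| = 1300 Pa / 539000 m = 2.41×10⁻³ Pa/m
Geostrophic balance (pressure-gradient force = Coriolis force):
V_g = (1/(fρ)) |∂P/∂n| = 2.41×10⁻³ / (4.99×10⁻⁵ × 0.918) = 52.7 m/s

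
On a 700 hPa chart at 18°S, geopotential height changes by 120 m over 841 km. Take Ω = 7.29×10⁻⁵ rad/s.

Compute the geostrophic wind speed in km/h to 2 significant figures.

110 km/h

Coriolis parameter at 18°S:
f = 2Ω sin φ = 2 × 7.29×10⁻⁵ × sin 18° = 4.51×10⁻⁵ s⁻¹
Height gradient: |∂Z/∂n| = 120 m / 841000 m = 1.43×10⁻⁴
On a pressure surface, geostrophic balance gives V_g = (g/f)|∂Z/∂n|:
V_g = 9.81 × 1.43×10⁻⁴ / 4.51×10⁻⁵ = 31.1 m/s
Converting: 31.1 m/s × 3.6 = 110 km/h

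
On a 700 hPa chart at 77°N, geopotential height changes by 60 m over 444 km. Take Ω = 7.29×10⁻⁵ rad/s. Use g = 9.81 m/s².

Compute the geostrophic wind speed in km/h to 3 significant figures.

33.6 km/h

Coriolis parameter at 77°N:
f = 2Ω sin φ = 2 × 7.29×10⁻⁵ × sin 77° = 1.42×10⁻⁴ s⁻¹
Height gradient: |∂Z/∂n| = 60 m / 444000 m = 1.35×10⁻⁴
On a pressure surface, geostrophic balance gives V_g = (g/f)|∂Z/∂n|:
V_g = 9.81 × 1.35×10⁻⁴ / 1.42×10⁻⁴ = 9.33 m/s
Converting: 9.33 m/s × 3.6 = 33.6 km/h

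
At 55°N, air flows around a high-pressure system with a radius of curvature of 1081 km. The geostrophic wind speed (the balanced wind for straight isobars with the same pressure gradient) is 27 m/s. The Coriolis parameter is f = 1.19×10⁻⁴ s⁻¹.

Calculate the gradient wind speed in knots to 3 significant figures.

74.9 knots

Around a high, pressure-gradient force acts outward with centrifugal, so Coriolis balances both:
fV = (1/ρ)|∂P/∂n| + V²/R  →  V² − fR·V + fR·V_g = 0
With fR = 1.19×10⁻⁴ × 1081×10³ m = 129 m/s:
V = [fR − √((fR)² − 4 fR V_g)]/2 = [129 − √(129² − 4×129×27)]/2 = 38.6 m/s
Supergeostrophic (V > V_g = 27 m/s), as expected around a high.
Converting: 38.6 m/s × 1.944 = 74.9 knots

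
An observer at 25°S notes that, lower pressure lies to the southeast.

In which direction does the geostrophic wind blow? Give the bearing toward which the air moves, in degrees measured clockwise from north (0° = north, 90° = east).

The pressure-gradient force points toward the southeast (bearing 135°).
Geostrophic balance: in the Southern Hemisphere the Coriolis force deflects motion to the left, so the geostrophic wind blows 90° to the left of the pressure-gradient force (low pressure on the right).
Rotating 135° by 90° counterclockwise gives 045° — the wind blows toward the northeast.

045°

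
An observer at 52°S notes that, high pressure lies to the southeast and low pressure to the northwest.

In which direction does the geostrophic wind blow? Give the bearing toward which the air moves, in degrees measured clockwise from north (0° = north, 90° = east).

The pressure-gradient force points toward the northwest (bearing 315°).
Geostrophic balance: in the Southern Hemisphere the Coriolis force deflects motion to the left, so the geostrophic wind blows 90° to the left of the pressure-gradient force (low pressure on the right).
Rotating 315° by 90° counterclockwise gives 225° — the wind blows toward the southwest.

225°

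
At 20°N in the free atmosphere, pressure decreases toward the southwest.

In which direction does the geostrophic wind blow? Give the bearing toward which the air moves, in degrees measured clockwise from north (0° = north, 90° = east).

315°

The pressure-gradient force points toward the southwest (bearing 225°).
Geostrophic balance: in the Northern Hemisphere the Coriolis force deflects motion to the right, so the geostrophic wind blows 90° to the right of the pressure-gradient force (low pressure on the left).
Rotating 225° by 90° clockwise gives 315° — the wind blows toward the northwest.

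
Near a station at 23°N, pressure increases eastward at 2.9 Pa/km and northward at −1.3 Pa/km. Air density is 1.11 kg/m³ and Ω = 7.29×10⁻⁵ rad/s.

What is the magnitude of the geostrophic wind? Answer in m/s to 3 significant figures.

50.3 m/s

Coriolis parameter at 23°N:
f = 2Ω sin φ = 2 × 7.29×10⁻⁵ × sin 23° = 5.70×10⁻⁵ s⁻¹
Component geostrophic relations (x east, y north):
u_g = −(1/(fρ)) ∂P/∂y,  v_g = (1/(fρ)) ∂P/∂x
u_g = −(−1.3×10⁻³)/(5.70×10⁻⁵ × 1.11) = 20.6 m/s;  v_g = (2.9×10⁻³)/(5.70×10⁻⁵ × 1.11) = 45.9 m/s
|V_g| = √(u_g² + v_g²) = 50.3 m/s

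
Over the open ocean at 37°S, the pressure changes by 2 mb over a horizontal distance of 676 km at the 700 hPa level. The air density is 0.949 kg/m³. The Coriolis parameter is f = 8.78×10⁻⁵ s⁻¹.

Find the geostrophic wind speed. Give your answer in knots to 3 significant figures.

6.90 knots

Pressure gradient: |∂P/∂n| = 200 Pa / 676000 m = 2.96×10⁻⁴ Pa/m
Geostrophic balance (pressure-gradient force = Coriolis force):
V_g = (1/(fρ)) |∂P/∂n| = 2.96×10⁻⁴ / (8.78×10⁻⁵ × 0.949) = 3.55 m/s
Converting: 3.55 m/s × 1.944 = 6.90 knots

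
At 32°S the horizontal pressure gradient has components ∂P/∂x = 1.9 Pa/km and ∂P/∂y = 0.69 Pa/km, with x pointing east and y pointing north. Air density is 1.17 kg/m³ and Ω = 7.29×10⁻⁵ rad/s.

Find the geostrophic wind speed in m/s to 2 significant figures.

22 m/s

Coriolis parameter at 32°S:
f = 2Ω sin φ = 2 × 7.29×10⁻⁵ × sin 32° = 7.73×10⁻⁵ s⁻¹
In the Southern Hemisphere f is negative: f = −7.73×10⁻⁵ s⁻¹.
Component geostrophic relations (x east, y north):
u_g = −(1/(fρ)) ∂P/∂y,  v_g = (1/(fρ)) ∂P/∂x
u_g = −(0.69×10⁻³)/(−7.73×10⁻⁵ × 1.17) = 7.63 m/s;  v_g = (1.9×10⁻³)/(−7.73×10⁻⁵ × 1.17) = −21.0 m/s
|V_g| = √(u_g² + v_g²) = 22.4 m/s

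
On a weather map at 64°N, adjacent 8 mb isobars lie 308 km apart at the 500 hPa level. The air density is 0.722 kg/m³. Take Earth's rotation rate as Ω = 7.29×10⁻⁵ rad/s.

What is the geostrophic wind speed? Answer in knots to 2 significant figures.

53 knots

Coriolis parameter at 64°N:
f = 2Ω sin φ = 2 × 7.29×10⁻⁵ × sin 64° = 1.31×10⁻⁴ s⁻¹
Pressure gradient: |∂P/∂n| = 800 Pa / 308000 m = 2.60×10⁻³ Pa/m
Geostrophic balance (pressure-gradient force = Coriolis force):
V_g = (1/(fρ)) |∂P/∂n| = 2.60×10⁻³ / (1.31×10⁻⁴ × 0.722) = 27.5 m/s
Converting: 27.5 m/s × 1.944 = 53 knots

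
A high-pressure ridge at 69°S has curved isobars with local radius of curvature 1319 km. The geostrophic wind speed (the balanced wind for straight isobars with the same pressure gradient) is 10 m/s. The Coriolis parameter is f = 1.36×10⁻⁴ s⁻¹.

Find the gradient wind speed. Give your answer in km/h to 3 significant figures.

38.3 km/h

Around a high, pressure-gradient force acts outward with centrifugal, so Coriolis balances both:
fV = (1/ρ)|∂P/∂n| + V²/R  →  V² − fR·V + fR·V_g = 0
With fR = 1.36×10⁻⁴ × 1319×10³ m = 179 m/s:
V = [fR − √((fR)² − 4 fR V_g)]/2 = [179 − √(179² − 4×179×10)]/2 = 10.6 m/s
Supergeostrophic (V > V_g = 10 m/s), as expected around a high.
Converting: 10.6 m/s × 3.6 = 38.3 km/h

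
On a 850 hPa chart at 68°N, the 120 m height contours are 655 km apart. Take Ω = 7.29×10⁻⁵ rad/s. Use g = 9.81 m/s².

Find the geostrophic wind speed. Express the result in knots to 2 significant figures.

26 knots

Coriolis parameter at 68°N:
f = 2Ω sin φ = 2 × 7.29×10⁻⁵ × sin 68° = 1.35×10⁻⁴ s⁻¹
Height gradient: |∂Z/∂n| = 120 m / 655000 m = 1.83×10⁻⁴
On a pressure surface, geostrophic balance gives V_g = (g/f)|∂Z/∂n|:
V_g = 9.81 × 1.83×10⁻⁴ / 1.35×10⁻⁴ = 13.3 m/s
Converting: 13.3 m/s × 1.944 = 26 knots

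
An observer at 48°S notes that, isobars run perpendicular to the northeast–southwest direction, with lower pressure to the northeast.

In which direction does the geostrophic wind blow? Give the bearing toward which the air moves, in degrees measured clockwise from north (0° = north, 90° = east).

315°

The pressure-gradient force points toward the northeast (bearing 045°).
Geostrophic balance: in the Southern Hemisphere the Coriolis force deflects motion to the left, so the geostrophic wind blows 90° to the left of the pressure-gradient force (low pressure on the right).
Rotating 045° by 90° counterclockwise gives 315° — the wind blows toward the northwest.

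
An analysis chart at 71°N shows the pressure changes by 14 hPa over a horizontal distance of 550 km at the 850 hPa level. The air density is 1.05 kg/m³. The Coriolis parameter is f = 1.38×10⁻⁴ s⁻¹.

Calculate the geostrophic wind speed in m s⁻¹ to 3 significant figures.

Pressure gradient: |∂P/∂n| = 1400 Pa / 550000 m = 2.55×10⁻³ Pa/m
Geostrophic balance (pressure-gradient force = Coriolis force):
V_g = (1/(fρ)) |∂P/∂n| = 2.55×10⁻³ / (1.38×10⁻⁴ × 1.05) = 17.6 m/s

17.6 m s⁻¹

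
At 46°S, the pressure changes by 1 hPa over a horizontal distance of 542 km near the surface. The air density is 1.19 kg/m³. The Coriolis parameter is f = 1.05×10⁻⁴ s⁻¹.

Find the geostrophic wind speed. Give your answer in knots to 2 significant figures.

Pressure gradient: |∂P/∂n| = 100 Pa / 542000 m = 1.85×10⁻⁴ Pa/m
Geostrophic balance (pressure-gradient force = Coriolis force):
V_g = (1/(fρ)) |∂P/∂n| = 1.85×10⁻⁴ / (1.05×10⁻⁴ × 1.19) = 1.48 m/s
Converting: 1.48 m/s × 1.944 = 2.9 knots

2.9 knots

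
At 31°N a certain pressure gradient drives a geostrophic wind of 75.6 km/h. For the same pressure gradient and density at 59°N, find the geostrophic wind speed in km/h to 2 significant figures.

With the same pressure gradient and density, V_g ∝ 1/f ∝ 1/sin φ.
V₂ = V₁ · sin φ₁ / sin φ₂ = 75.6 × sin 31° / sin 59°
V₂ = 75.6 × 0.5150/0.8572 = 45 km/h

45 km/h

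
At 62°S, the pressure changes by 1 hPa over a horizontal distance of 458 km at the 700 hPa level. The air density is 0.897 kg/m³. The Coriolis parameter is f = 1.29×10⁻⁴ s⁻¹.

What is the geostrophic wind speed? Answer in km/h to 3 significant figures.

Pressure gradient: |∂P/∂n| = 100 Pa / 458000 m = 2.18×10⁻⁴ Pa/m
Geostrophic balance (pressure-gradient force = Coriolis force):
V_g = (1/(fρ)) |∂P/∂n| = 2.18×10⁻⁴ / (1.29×10⁻⁴ × 0.897) = 1.89 m/s
Converting: 1.89 m/s × 3.6 = 6.79 km/h

6.79 km/h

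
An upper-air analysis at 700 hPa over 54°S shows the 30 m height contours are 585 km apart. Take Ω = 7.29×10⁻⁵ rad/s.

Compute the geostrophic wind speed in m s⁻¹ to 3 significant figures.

Coriolis parameter at 54°S:
f = 2Ω sin φ = 2 × 7.29×10⁻⁵ × sin 54° = 1.18×10⁻⁴ s⁻¹
Height gradient: |∂Z/∂n| = 30 m / 585000 m = 5.13×10⁻⁵
On a pressure surface, geostrophic balance gives V_g = (g/f)|∂Z/∂n|:
V_g = 9.81 × 5.13×10⁻⁵ / 1.18×10⁻⁴ = 4.27 m/s

4.27 m s⁻¹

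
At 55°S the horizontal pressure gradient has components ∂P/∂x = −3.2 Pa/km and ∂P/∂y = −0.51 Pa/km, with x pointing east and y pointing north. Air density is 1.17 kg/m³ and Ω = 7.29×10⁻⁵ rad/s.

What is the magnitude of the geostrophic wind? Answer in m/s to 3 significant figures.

Coriolis parameter at 55°S:
f = 2Ω sin φ = 2 × 7.29×10⁻⁵ × sin 55° = 1.19×10⁻⁴ s⁻¹
In the Southern Hemisphere f is negative: f = −1.19×10⁻⁴ s⁻¹.
Component geostrophic relations (x east, y north):
u_g = −(1/(fρ)) ∂P/∂y,  v_g = (1/(fρ)) ∂P/∂x
u_g = −(−0.51×10⁻³)/(−1.19×10⁻⁴ × 1.17) = −3.65 m/s;  v_g = (−3.2×10⁻³)/(−1.19×10⁻⁴ × 1.17) = 22.9 m/s
|V_g| = √(u_g² + v_g²) = 23.2 m/s

23.2 m/s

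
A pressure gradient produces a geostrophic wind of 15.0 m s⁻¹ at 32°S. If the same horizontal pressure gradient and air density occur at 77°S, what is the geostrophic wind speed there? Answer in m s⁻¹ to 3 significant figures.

With the same pressure gradient and density, V_g ∝ 1/f ∝ 1/sin φ.
V₂ = V₁ · sin φ₁ / sin φ₂ = 15.0 × sin 32° / sin 77°
V₂ = 15.0 × 0.5299/0.9744 = 8.16 m s⁻¹

8.16 m s⁻¹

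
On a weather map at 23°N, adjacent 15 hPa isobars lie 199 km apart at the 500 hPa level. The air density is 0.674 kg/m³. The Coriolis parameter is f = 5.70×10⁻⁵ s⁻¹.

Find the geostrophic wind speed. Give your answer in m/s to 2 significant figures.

Pressure gradient: |∂P/∂n| = 1500 Pa / 199000 m = 7.54×10⁻³ Pa/m
Geostrophic balance (pressure-gradient force = Coriolis force):
V_g = (1/(fρ)) |∂P/∂n| = 7.54×10⁻³ / (5.70×10⁻⁵ × 0.674) = 196 m/s

200 m/s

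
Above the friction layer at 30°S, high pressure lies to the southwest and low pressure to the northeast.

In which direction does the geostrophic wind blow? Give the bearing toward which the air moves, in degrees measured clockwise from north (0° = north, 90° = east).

315°

The pressure-gradient force points toward the northeast (bearing 045°).
Geostrophic balance: in the Southern Hemisphere the Coriolis force deflects motion to the left, so the geostrophic wind blows 90° to the left of the pressure-gradient force (low pressure on the right).
Rotating 045° by 90° counterclockwise gives 315° — the wind blows toward the northwest.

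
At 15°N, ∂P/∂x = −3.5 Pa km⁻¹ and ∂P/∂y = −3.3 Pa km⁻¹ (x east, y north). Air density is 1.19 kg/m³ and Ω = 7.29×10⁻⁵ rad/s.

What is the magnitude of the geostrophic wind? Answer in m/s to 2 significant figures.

110 m/s

Coriolis parameter at 15°N:
f = 2Ω sin φ = 2 × 7.29×10⁻⁵ × sin 15° = 3.77×10⁻⁵ s⁻¹
Component geostrophic relations (x east, y north):
u_g = −(1/(fρ)) ∂P/∂y,  v_g = (1/(fρ)) ∂P/∂x
u_g = −(−3.3×10⁻³)/(3.77×10⁻⁵ × 1.19) = 73.5 m/s;  v_g = (−3.5×10⁻³)/(3.77×10⁻⁵ × 1.19) = −77.9 m/s
|V_g| = √(u_g² + v_g²) = 107 m/s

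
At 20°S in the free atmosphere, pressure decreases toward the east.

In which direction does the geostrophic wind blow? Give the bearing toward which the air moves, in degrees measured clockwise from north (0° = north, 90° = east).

000°

The pressure-gradient force points toward the east (bearing 090°).
Geostrophic balance: in the Southern Hemisphere the Coriolis force deflects motion to the left, so the geostrophic wind blows 90° to the left of the pressure-gradient force (low pressure on the right).
Rotating 090° by 90° counterclockwise gives 000° — the wind blows toward the north.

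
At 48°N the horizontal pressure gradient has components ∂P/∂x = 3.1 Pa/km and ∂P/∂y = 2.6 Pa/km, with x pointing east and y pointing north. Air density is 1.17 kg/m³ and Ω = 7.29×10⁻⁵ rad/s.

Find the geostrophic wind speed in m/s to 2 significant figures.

32 m/s

Coriolis parameter at 48°N:
f = 2Ω sin φ = 2 × 7.29×10⁻⁵ × sin 48° = 1.08×10⁻⁴ s⁻¹
Component geostrophic relations (x east, y north):
u_g = −(1/(fρ)) ∂P/∂y,  v_g = (1/(fρ)) ∂P/∂x
u_g = −(2.6×10⁻³)/(1.08×10⁻⁴ × 1.17) = −20.5 m/s;  v_g = (3.1×10⁻³)/(1.08×10⁻⁴ × 1.17) = 24.5 m/s
|V_g| = √(u_g² + v_g²) = 31.9 m/s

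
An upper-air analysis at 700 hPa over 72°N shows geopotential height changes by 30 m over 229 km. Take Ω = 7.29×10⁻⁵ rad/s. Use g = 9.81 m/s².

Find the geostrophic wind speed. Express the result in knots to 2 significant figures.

18 knots

Coriolis parameter at 72°N:
f = 2Ω sin φ = 2 × 7.29×10⁻⁵ × sin 72° = 1.39×10⁻⁴ s⁻¹
Height gradient: |∂Z/∂n| = 30 m / 229000 m = 1.31×10⁻⁴
On a pressure surface, geostrophic balance gives V_g = (g/f)|∂Z/∂n|:
V_g = 9.81 × 1.31×10⁻⁴ / 1.39×10⁻⁴ = 9.27 m/s
Converting: 9.27 m/s × 1.944 = 18 knots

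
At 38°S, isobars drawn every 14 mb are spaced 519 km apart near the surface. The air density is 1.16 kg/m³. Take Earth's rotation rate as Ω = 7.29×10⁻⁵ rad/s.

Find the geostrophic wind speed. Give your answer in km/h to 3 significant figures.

Coriolis parameter at 38°S:
f = 2Ω sin φ = 2 × 7.29×10⁻⁵ × sin 38° = 8.98×10⁻⁵ s⁻¹
Pressure gradient: |∂P/∂n| = 1400 Pa / 519000 m = 2.70×10⁻³ Pa/m
Geostrophic balance (pressure-gradient force = Coriolis force):
V_g = (1/(fρ)) |∂P/∂n| = 2.70×10⁻³ / (8.98×10⁻⁵ × 1.16) = 25.9 m/s
Converting: 25.9 m/s × 3.6 = 93.3 km/h

93.3 km/h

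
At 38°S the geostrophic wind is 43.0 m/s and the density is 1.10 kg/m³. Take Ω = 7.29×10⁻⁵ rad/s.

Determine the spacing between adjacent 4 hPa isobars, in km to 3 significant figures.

Coriolis parameter at 38°S:
f = 2Ω sin φ = 2 × 7.29×10⁻⁵ × sin 38° = 8.98×10⁻⁵ s⁻¹
Geostrophic balance rearranged: |∂P/∂n| = f ρ V_g
|∂P/∂n| = 8.98×10⁻⁵ × 1.10 × 43.0 = 4.25×10⁻³ Pa/m
Isobar spacing: Δn = ΔP/|∂P/∂n| = 400 Pa / 4.25×10⁻³ Pa/m = 94211 m ≈ 94.2 km

94.2 km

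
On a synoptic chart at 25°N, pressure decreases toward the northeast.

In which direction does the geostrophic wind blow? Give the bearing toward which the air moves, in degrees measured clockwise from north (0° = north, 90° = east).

135°

The pressure-gradient force points toward the northeast (bearing 045°).
Geostrophic balance: in the Northern Hemisphere the Coriolis force deflects motion to the right, so the geostrophic wind blows 90° to the right of the pressure-gradient force (low pressure on the left).
Rotating 045° by 90° clockwise gives 135° — the wind blows toward the southeast.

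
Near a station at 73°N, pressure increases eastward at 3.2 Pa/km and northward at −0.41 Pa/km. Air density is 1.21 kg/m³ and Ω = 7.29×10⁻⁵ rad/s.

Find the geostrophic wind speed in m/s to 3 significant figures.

19.1 m/s

Coriolis parameter at 73°N:
f = 2Ω sin φ = 2 × 7.29×10⁻⁵ × sin 73° = 1.39×10⁻⁴ s⁻¹
Component geostrophic relations (x east, y north):
u_g = −(1/(fρ)) ∂P/∂y,  v_g = (1/(fρ)) ∂P/∂x
u_g = −(−0.41×10⁻³)/(1.39×10⁻⁴ × 1.21) = 2.43 m/s;  v_g = (3.2×10⁻³)/(1.39×10⁻⁴ × 1.21) = 19.0 m/s
|V_g| = √(u_g² + v_g²) = 19.1 m/s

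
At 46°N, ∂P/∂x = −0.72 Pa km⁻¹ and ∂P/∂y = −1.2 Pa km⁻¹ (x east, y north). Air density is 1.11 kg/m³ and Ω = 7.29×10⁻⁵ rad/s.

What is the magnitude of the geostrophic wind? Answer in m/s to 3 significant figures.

Coriolis parameter at 46°N:
f = 2Ω sin φ = 2 × 7.29×10⁻⁵ × sin 46° = 1.05×10⁻⁴ s⁻¹
Component geostrophic relations (x east, y north):
u_g = −(1/(fρ)) ∂P/∂y,  v_g = (1/(fρ)) ∂P/∂x
u_g = −(−1.2×10⁻³)/(1.05×10⁻⁴ × 1.11) = 10.3 m/s;  v_g = (−0.72×10⁻³)/(1.05×10⁻⁴ × 1.11) = −6.18 m/s
|V_g| = √(u_g² + v_g²) = 12.0 m/s

12.0 m/s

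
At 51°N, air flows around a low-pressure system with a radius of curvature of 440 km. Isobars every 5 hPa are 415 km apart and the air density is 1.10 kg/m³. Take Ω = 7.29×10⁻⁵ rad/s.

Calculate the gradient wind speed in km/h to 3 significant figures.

Coriolis parameter at 51°N:
f = 2Ω sin φ = 2 × 7.29×10⁻⁵ × sin 51° = 1.13×10⁻⁴ s⁻¹
Pressure gradient: |∂P/∂n| = 500 Pa / 415000 m = 1.20×10⁻³ Pa/m
Geostrophic speed: V_g = |∂P/∂n|/(fρ) = 1.20×10⁻³/(1.13×10⁻⁴ × 1.10) = 9.67 m/s
Around a low, centrifugal force acts outward with Coriolis, so pressure-gradient force balances both:
(1/ρ)|∂P/∂n| = fV + V²/R  →  V² + fR·V − fR·V_g = 0
With fR = 1.13×10⁻⁴ × 440×10³ m = 49.9 m/s:
V = [−fR + √((fR)² + 4 fR V_g)]/2 = [−49.9 + √(49.9² + 4×49.9×9.67)]/2 = 8.29 m/s
Subgeostrophic (V < V_g = 9.67 m/s), as expected around a low.
Converting: 8.29 m/s × 3.6 = 29.8 km/h

29.8 km/h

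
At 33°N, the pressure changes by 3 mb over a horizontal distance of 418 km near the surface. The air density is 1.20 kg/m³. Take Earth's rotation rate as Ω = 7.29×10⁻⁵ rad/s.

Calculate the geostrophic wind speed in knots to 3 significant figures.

14.6 knots

Coriolis parameter at 33°N:
f = 2Ω sin φ = 2 × 7.29×10⁻⁵ × sin 33° = 7.94×10⁻⁵ s⁻¹
Pressure gradient: |∂P/∂n| = 300 Pa / 418000 m = 7.18×10⁻⁴ Pa/m
Geostrophic balance (pressure-gradient force = Coriolis force):
V_g = (1/(fρ)) |∂P/∂n| = 7.18×10⁻⁴ / (7.94×10⁻⁵ × 1.20) = 7.53 m/s
Converting: 7.53 m/s × 1.944 = 14.6 knots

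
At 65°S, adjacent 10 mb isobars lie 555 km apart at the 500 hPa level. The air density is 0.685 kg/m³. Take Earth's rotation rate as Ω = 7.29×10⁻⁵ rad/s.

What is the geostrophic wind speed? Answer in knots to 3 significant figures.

Coriolis parameter at 65°S:
f = 2Ω sin φ = 2 × 7.29×10⁻⁵ × sin 65° = 1.32×10⁻⁴ s⁻¹
Pressure gradient: |∂P/∂n| = 1000 Pa / 555000 m = 1.80×10⁻³ Pa/m
Geostrophic balance (pressure-gradient force = Coriolis force):
V_g = (1/(fρ)) |∂P/∂n| = 1.80×10⁻³ / (1.32×10⁻⁴ × 0.685) = 19.9 m/s
Converting: 19.9 m/s × 1.944 = 38.7 knots

38.7 knots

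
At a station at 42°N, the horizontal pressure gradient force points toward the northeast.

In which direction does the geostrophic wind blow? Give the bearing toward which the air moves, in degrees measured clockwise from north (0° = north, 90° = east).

The pressure-gradient force points toward the northeast (bearing 045°).
Geostrophic balance: in the Northern Hemisphere the Coriolis force deflects motion to the right, so the geostrophic wind blows 90° to the right of the pressure-gradient force (low pressure on the left).
Rotating 045° by 90° clockwise gives 135° — the wind blows toward the southeast.

135°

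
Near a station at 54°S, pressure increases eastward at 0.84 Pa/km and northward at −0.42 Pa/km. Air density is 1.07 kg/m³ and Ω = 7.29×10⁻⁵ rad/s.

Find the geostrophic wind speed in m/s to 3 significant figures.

7.44 m/s

Coriolis parameter at 54°S:
f = 2Ω sin φ = 2 × 7.29×10⁻⁵ × sin 54° = 1.18×10⁻⁴ s⁻¹
In the Southern Hemisphere f is negative: f = −1.18×10⁻⁴ s⁻¹.
Component geostrophic relations (x east, y north):
u_g = −(1/(fρ)) ∂P/∂y,  v_g = (1/(fρ)) ∂P/∂x
u_g = −(−0.42×10⁻³)/(−1.18×10⁻⁴ × 1.07) = −3.33 m/s;  v_g = (0.84×10⁻³)/(−1.18×10⁻⁴ × 1.07) = −6.66 m/s
|V_g| = √(u_g² + v_g²) = 7.44 m/s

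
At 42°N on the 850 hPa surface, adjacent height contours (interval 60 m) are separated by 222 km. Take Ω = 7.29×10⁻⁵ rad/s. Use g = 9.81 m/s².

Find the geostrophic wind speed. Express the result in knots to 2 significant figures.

53 knots

Coriolis parameter at 42°N:
f = 2Ω sin φ = 2 × 7.29×10⁻⁵ × sin 42° = 9.76×10⁻⁵ s⁻¹
Height gradient: |∂Z/∂n| = 60 m / 222000 m = 2.70×10⁻⁴
On a pressure surface, geostrophic balance gives V_g = (g/f)|∂Z/∂n|:
V_g = 9.81 × 2.70×10⁻⁴ / 9.76×10⁻⁵ = 27.2 m/s
Converting: 27.2 m/s × 1.944 = 53 knots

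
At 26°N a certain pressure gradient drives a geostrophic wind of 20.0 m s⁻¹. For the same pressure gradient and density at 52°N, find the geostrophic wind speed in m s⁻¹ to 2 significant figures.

With the same pressure gradient and density, V_g ∝ 1/f ∝ 1/sin φ.
V₂ = V₁ · sin φ₁ / sin φ₂ = 20.0 × sin 26° / sin 52°
V₂ = 20.0 × 0.4384/0.7880 = 11 m s⁻¹

11 m s⁻¹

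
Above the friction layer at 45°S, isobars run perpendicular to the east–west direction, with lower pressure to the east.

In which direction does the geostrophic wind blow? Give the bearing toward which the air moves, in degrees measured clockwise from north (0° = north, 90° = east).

The pressure-gradient force points toward the east (bearing 090°).
Geostrophic balance: in the Southern Hemisphere the Coriolis force deflects motion to the left, so the geostrophic wind blows 90° to the left of the pressure-gradient force (low pressure on the right).
Rotating 090° by 90° counterclockwise gives 000° — the wind blows toward the north.

000°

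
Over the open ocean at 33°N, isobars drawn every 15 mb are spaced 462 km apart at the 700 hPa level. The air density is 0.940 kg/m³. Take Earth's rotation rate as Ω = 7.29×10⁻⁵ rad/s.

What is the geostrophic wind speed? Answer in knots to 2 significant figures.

Coriolis parameter at 33°N:
f = 2Ω sin φ = 2 × 7.29×10⁻⁵ × sin 33° = 7.94×10⁻⁵ s⁻¹
Pressure gradient: |∂P/∂n| = 1500 Pa / 462000 m = 3.25×10⁻³ Pa/m
Geostrophic balance (pressure-gradient force = Coriolis force):
V_g = (1/(fρ)) |∂P/∂n| = 3.25×10⁻³ / (7.94×10⁻⁵ × 0.940) = 43.5 m/s
Converting: 43.5 m/s × 1.944 = 85 knots

85 knots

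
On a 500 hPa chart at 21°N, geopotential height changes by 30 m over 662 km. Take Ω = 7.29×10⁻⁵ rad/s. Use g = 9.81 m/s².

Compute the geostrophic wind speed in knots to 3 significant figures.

16.5 knots

Coriolis parameter at 21°N:
f = 2Ω sin φ = 2 × 7.29×10⁻⁵ × sin 21° = 5.23×10⁻⁵ s⁻¹
Height gradient: |∂Z/∂n| = 30 m / 662000 m = 4.53×10⁻⁵
On a pressure surface, geostrophic balance gives V_g = (g/f)|∂Z/∂n|:
V_g = 9.81 × 4.53×10⁻⁵ / 5.23×10⁻⁵ = 8.51 m/s
Converting: 8.51 m/s × 1.944 = 16.5 knots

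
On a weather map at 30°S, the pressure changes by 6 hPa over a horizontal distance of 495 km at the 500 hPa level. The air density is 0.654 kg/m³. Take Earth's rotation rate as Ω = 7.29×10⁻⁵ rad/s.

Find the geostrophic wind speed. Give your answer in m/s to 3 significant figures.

Coriolis parameter at 30°S:
f = 2Ω sin φ = 2 × 7.29×10⁻⁵ × sin 30° = 7.29×10⁻⁵ s⁻¹
Pressure gradient: |∂P/∂n| = 600 Pa / 495000 m = 1.21×10⁻³ Pa/m
Geostrophic balance (pressure-gradient force = Coriolis force):
V_g = (1/(fρ)) |∂P/∂n| = 1.21×10⁻³ / (7.29×10⁻⁵ × 0.654) = 25.4 m/s

25.4 m/s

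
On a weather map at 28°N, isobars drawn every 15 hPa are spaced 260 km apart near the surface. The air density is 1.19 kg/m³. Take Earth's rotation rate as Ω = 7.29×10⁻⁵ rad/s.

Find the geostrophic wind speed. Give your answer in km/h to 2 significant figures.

250 km/h

Coriolis parameter at 28°N:
f = 2Ω sin φ = 2 × 7.29×10⁻⁵ × sin 28° = 6.84×10⁻⁵ s⁻¹
Pressure gradient: |∂P/∂n| = 1500 Pa / 260000 m = 5.77×10⁻³ Pa/m
Geostrophic balance (pressure-gradient force = Coriolis force):
V_g = (1/(fρ)) |∂P/∂n| = 5.77×10⁻³ / (6.84×10⁻⁵ × 1.19) = 70.8 m/s
Converting: 70.8 m/s × 3.6 = 250 km/h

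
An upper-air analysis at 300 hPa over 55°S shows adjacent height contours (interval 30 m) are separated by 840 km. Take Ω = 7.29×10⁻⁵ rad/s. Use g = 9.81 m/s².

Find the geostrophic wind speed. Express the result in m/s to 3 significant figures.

2.93 m/s

Coriolis parameter at 55°S:
f = 2Ω sin φ = 2 × 7.29×10⁻⁵ × sin 55° = 1.19×10⁻⁴ s⁻¹
Height gradient: |∂Z/∂n| = 30 m / 840000 m = 3.57×10⁻⁵
On a pressure surface, geostrophic balance gives V_g = (g/f)|∂Z/∂n|:
V_g = 9.81 × 3.57×10⁻⁵ / 1.19×10⁻⁴ = 2.93 m/s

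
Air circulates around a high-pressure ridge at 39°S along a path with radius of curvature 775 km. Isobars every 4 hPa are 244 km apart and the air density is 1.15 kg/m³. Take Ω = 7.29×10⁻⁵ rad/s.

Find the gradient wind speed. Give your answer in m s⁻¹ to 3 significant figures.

22.9 m s⁻¹

Coriolis parameter at 39°S:
f = 2Ω sin φ = 2 × 7.29×10⁻⁵ × sin 39° = 9.18×10⁻⁵ s⁻¹
Pressure gradient: |∂P/∂n| = 400 Pa / 244000 m = 1.64×10⁻³ Pa/m
Geostrophic speed: V_g = |∂P/∂n|/(fρ) = 1.64×10⁻³/(9.18×10⁻⁵ × 1.15) = 15.5 m/s
Around a high, pressure-gradient force acts outward with centrifugal, so Coriolis balances both:
fV = (1/ρ)|∂P/∂n| + V²/R  →  V² − fR·V + fR·V_g = 0
With fR = 9.18×10⁻⁵ × 775×10³ m = 71.1 m/s:
V = [fR − √((fR)² − 4 fR V_g)]/2 = [71.1 − √(71.1² − 4×71.1×15.5)]/2 = 22.9 m/s
Supergeostrophic (V > V_g = 15.5 m/s), as expected around a high.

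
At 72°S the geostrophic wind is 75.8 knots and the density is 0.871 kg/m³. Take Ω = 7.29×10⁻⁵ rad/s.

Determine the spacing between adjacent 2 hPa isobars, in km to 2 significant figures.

42 km

Coriolis parameter at 72°S:
f = 2Ω sin φ = 2 × 7.29×10⁻⁵ × sin 72° = 1.39×10⁻⁴ s⁻¹
Wind speed in SI: 75.8 knots = 39.0 m/s
Geostrophic balance rearranged: |∂P/∂n| = f ρ V_g
|∂P/∂n| = 1.39×10⁻⁴ × 0.871 × 39.0 = 4.71×10⁻³ Pa/m
Isobar spacing: Δn = ΔP/|∂P/∂n| = 200 Pa / 4.71×10⁻³ Pa/m = 42466 m ≈ 42 km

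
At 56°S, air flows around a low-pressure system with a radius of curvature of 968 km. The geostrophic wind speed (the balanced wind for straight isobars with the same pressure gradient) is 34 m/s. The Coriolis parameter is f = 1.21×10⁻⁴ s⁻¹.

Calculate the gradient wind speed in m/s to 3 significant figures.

27.5 m/s

Around a low, centrifugal force acts outward with Coriolis, so pressure-gradient force balances both:
(1/ρ)|∂P/∂n| = fV + V²/R  →  V² + fR·V − fR·V_g = 0
With fR = 1.21×10⁻⁴ × 968×10³ m = 117 m/s:
V = [−fR + √((fR)² + 4 fR V_g)]/2 = [−117 + √(117² + 4×117×34)]/2 = 27.5 m/s
Subgeostrophic (V < V_g = 34 m/s), as expected around a low.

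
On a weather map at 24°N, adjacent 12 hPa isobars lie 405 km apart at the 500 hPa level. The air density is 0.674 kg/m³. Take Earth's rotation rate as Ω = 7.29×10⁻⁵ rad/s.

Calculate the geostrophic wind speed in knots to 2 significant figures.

Coriolis parameter at 24°N:
f = 2Ω sin φ = 2 × 7.29×10⁻⁵ × sin 24° = 5.93×10⁻⁵ s⁻¹
Pressure gradient: |∂P/∂n| = 1200 Pa / 405000 m = 2.96×10⁻³ Pa/m
Geostrophic balance (pressure-gradient force = Coriolis force):
V_g = (1/(fρ)) |∂P/∂n| = 2.96×10⁻³ / (5.93×10⁻⁵ × 0.674) = 74.1 m/s
Converting: 74.1 m/s × 1.944 = 140 knots

140 knots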